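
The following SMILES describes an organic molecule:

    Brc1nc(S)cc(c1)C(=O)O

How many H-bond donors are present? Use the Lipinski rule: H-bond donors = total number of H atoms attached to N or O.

1

Donors: find every N or O and count the H atoms it carries.
  atom 3 (N): bond orders sum to 3 → 0 H
  atom 10 (O): bond orders sum to 2 → 0 H
  atom 11 (O): bond orders sum to 1 → 1 H
Lipinski HBD = 1.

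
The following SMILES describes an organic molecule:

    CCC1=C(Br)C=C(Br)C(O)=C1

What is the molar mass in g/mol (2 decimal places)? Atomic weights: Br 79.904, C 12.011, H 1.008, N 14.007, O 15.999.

First, the molecular formula is C8H8Br2O (counting implicit H from valence).
  Br: 2 × 79.904 = 159.808
  C: 8 × 12.011 = 96.088
  H: 8 × 1.008 = 8.064
  O: 1 × 15.999 = 15.999
Sum: 2×79.904 + 8×12.011 + 8×1.008 + 1×15.999 = 279.959 → 279.96 g/mol.

279.96 g/mol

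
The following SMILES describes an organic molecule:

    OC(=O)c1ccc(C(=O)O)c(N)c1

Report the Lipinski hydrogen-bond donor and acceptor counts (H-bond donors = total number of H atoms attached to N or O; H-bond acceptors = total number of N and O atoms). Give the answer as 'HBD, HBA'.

Donors: find every N or O and count the H atoms it carries.
  atom 1 (O): bond orders sum to 1 → 1 H
  atom 3 (O): bond orders sum to 2 → 0 H
  atom 9 (O): bond orders sum to 2 → 0 H
  atom 10 (O): bond orders sum to 1 → 1 H
  atom 12 (N): bond orders sum to 1 → 2 H
Lipinski HBD = 4.
Acceptors: N atoms = 1, O atoms = 4 → HBA = 5.

4, 5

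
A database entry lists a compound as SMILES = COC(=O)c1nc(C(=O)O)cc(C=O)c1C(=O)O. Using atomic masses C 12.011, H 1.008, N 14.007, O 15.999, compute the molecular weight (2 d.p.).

First, the molecular formula is C10H7NO7 (counting implicit H from valence).
  C: 10 × 12.011 = 120.110
  H: 7 × 1.008 = 7.056
  N: 1 × 14.007 = 14.007
  O: 7 × 15.999 = 111.993
Sum: 10×12.011 + 7×1.008 + 1×14.007 + 7×15.999 = 253.166 → 253.17 g/mol.

253.17 g/mol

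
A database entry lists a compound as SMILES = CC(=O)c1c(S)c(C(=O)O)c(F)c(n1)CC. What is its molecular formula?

Walk through each heavy atom and fill implicit hydrogens from standard valence (C 4, N 3, O 2, S 2, halogen 1); for lowercase aromatic atoms, an aromatic c carries 1 H when it has two neighbours and 0 H with three, and aromatic n carries 0 H:
  atom 1: C, bond orders sum to 1 (valence 4) → 3 H
  atom 2: C, bond orders sum to 4 (valence 4) → 0 H
  atom 3: O, bond orders sum to 2 (valence 2) → 0 H
  atom 4: aromatic c, 3 neighbours → 0 H
  atom 5: aromatic c, 3 neighbours → 0 H
  atom 6: S, bond orders sum to 1 (valence 2) → 1 H
  atom 7: aromatic c, 3 neighbours → 0 H
  atom 8: C, bond orders sum to 4 (valence 4) → 0 H
  atom 9: O, bond orders sum to 2 (valence 2) → 0 H
  atom 10: O, bond orders sum to 1 (valence 2) → 1 H
  atom 11: aromatic c, 3 neighbours → 0 H
  atom 12: F (halogen, monovalent) → 0 H
  atom 13: aromatic c, 3 neighbours → 0 H
  atom 14: aromatic n, 2 neighbours → 0 H
  atom 15: C, bond orders sum to 2 (valence 4) → 2 H
  atom 16: C, bond orders sum to 1 (valence 4) → 3 H
Totals → C:10, H:10, F:1, N:1, O:3, S:1.
In Hill order: C10H10FNO3S.

C10H10FNO3S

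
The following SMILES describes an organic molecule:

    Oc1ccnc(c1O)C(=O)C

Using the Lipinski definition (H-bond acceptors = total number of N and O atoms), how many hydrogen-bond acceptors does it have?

N atoms: 1; O atoms: 3.
Lipinski HBA = 1 + 3 = 4.

4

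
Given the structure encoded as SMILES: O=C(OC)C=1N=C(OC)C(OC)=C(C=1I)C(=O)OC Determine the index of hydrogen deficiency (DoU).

Molecular formula: C11H12INO6.
DoU = (2C + 2 + N − H − X) / 2, where X is the halogen count and O/S are ignored.
    = (2·11 + 2 + 1 − 12 − 1) / 2 = 12 / 2 = 6.

6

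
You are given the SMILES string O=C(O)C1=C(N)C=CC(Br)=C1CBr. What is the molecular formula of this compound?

C8H7Br2NO2

Walk through each heavy atom and fill implicit hydrogens from standard valence (C 4, N 3, O 2, S 2, halogen 1):
  atom 1: O, bond orders sum to 2 (valence 2) → 0 H
  atom 2: C, bond orders sum to 4 (valence 4) → 0 H
  atom 3: O, bond orders sum to 1 (valence 2) → 1 H
  atom 4: C, bond orders sum to 4 (valence 4) → 0 H
  atom 5: C, bond orders sum to 4 (valence 4) → 0 H
  atom 6: N, bond orders sum to 1 (valence 3) → 2 H
  atom 7: C, bond orders sum to 3 (valence 4) → 1 H
  atom 8: C, bond orders sum to 3 (valence 4) → 1 H
  atom 9: C, bond orders sum to 4 (valence 4) → 0 H
  atom 10: Br (halogen, monovalent) → 0 H
  atom 11: C, bond orders sum to 4 (valence 4) → 0 H
  atom 12: C, bond orders sum to 2 (valence 4) → 2 H
  atom 13: Br (halogen, monovalent) → 0 H
Totals → C:8, H:7, Br:2, N:1, O:2.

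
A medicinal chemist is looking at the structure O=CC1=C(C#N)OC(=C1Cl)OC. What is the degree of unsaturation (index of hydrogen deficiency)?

6

Degree of unsaturation = (number of rings) + (number of π bonds).
Ring closures in the SMILES: 1.
π bonds: 3 double bonds (each 1 DoU), 1 triple bond (each 2 DoU) → 5 DoU from unsaturation.
Total DoU = 1 + 5 = 6.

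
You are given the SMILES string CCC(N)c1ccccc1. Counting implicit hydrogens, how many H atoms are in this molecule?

Walk through each heavy atom and fill implicit hydrogens from standard valence (C 4, N 3, O 2, S 2, halogen 1); for lowercase aromatic atoms, an aromatic c carries 1 H when it has two neighbours and 0 H with three, and aromatic n carries 0 H:
  atom 1: C, bond orders sum to 1 (valence 4) → 3 H
  atom 2: C, bond orders sum to 2 (valence 4) → 2 H
  atom 3: C, bond orders sum to 3 (valence 4) → 1 H
  atom 4: N, bond orders sum to 1 (valence 3) → 2 H
  atom 5: aromatic c, 3 neighbours → 0 H
  atom 6: aromatic c, 2 neighbours → 1 H
  atom 7: aromatic c, 2 neighbours → 1 H
  atom 8: aromatic c, 2 neighbours → 1 H
  atom 9: aromatic c, 2 neighbours → 1 H
  atom 10: aromatic c, 2 neighbours → 1 H
Total hydrogens: 13.

13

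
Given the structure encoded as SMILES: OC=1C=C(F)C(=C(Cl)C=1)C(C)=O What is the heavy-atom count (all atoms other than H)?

Every atom symbol written in the SMILES (organic subset) is one heavy atom; implicit H are not written.
Heavy atoms by element → C:8, Cl:1, F:1, O:2.
Total: 12.

12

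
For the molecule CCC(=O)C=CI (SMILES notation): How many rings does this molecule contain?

0

In SMILES, each pair of matching ring-closure digits denotes one ring-closing bond; the number of such bonds equals the number of independent rings.
Ring-closure bonds here: 0.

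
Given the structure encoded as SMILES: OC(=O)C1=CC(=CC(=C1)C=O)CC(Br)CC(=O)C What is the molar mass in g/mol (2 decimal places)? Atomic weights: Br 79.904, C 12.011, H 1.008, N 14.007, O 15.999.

313.15 g/mol

First, the molecular formula is C13H13BrO4 (counting implicit H from valence).
  Br: 1 × 79.904 = 79.904
  C: 13 × 12.011 = 156.143
  H: 13 × 1.008 = 13.104
  O: 4 × 15.999 = 63.996
Sum: 1×79.904 + 13×12.011 + 13×1.008 + 4×15.999 = 313.147 → 313.15 g/mol.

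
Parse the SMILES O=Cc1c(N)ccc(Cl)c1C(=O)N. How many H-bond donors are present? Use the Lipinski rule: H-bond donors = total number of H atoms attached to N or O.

4

Donors: find every N or O and count the H atoms it carries.
  atom 1 (O): bond orders sum to 2 → 0 H
  atom 5 (N): bond orders sum to 1 → 2 H
  atom 12 (O): bond orders sum to 2 → 0 H
  atom 13 (N): bond orders sum to 1 → 2 H
Lipinski HBD = 4.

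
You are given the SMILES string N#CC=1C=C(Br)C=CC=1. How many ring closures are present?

1

In SMILES, each pair of matching ring-closure digits denotes one ring-closing bond; the number of such bonds equals the number of independent rings.
Ring-closure bonds here: 1.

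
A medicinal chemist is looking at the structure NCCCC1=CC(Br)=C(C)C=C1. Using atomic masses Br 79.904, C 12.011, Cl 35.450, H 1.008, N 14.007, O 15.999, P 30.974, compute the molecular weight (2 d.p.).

228.13 g/mol

First, the molecular formula is C10H14BrN (counting implicit H from valence).
  Br: 1 × 79.904 = 79.904
  C: 10 × 12.011 = 120.110
  H: 14 × 1.008 = 14.112
  N: 1 × 14.007 = 14.007
Sum: 1×79.904 + 10×12.011 + 14×1.008 + 1×14.007 = 228.133 → 228.13 g/mol.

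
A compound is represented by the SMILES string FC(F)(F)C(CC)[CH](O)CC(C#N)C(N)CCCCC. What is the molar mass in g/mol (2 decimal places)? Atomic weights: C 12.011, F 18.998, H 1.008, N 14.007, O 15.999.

First, the molecular formula is C14H25F3N2O (counting implicit H from valence).
  C: 14 × 12.011 = 168.154
  F: 3 × 18.998 = 56.994
  H: 25 × 1.008 = 25.200
  N: 2 × 14.007 = 28.014
  O: 1 × 15.999 = 15.999
Sum: 14×12.011 + 3×18.998 + 25×1.008 + 2×14.007 + 1×15.999 = 294.361 → 294.36 g/mol.

294.36 g/mol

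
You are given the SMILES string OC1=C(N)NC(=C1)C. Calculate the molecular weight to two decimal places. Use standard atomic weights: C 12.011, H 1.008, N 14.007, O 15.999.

112.13 g/mol

First, the molecular formula is C5H8N2O (counting implicit H from valence).
  C: 5 × 12.011 = 60.055
  H: 8 × 1.008 = 8.064
  N: 2 × 14.007 = 28.014
  O: 1 × 15.999 = 15.999
Sum: 5×12.011 + 8×1.008 + 2×14.007 + 1×15.999 = 112.132 → 112.13 g/mol.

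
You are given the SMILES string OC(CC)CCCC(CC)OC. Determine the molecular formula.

C10H22O2

Walk through each heavy atom and fill implicit hydrogens from standard valence (C 4, N 3, O 2, S 2, halogen 1):
  atom 1: O, bond orders sum to 1 (valence 2) → 1 H
  atom 2: C, bond orders sum to 3 (valence 4) → 1 H
  atom 3: C, bond orders sum to 2 (valence 4) → 2 H
  atom 4: C, bond orders sum to 1 (valence 4) → 3 H
  atom 5: C, bond orders sum to 2 (valence 4) → 2 H
  atom 6: C, bond orders sum to 2 (valence 4) → 2 H
  atom 7: C, bond orders sum to 2 (valence 4) → 2 H
  atom 8: C, bond orders sum to 3 (valence 4) → 1 H
  atom 9: C, bond orders sum to 2 (valence 4) → 2 H
  atom 10: C, bond orders sum to 1 (valence 4) → 3 H
  atom 11: O, bond orders sum to 2 (valence 2) → 0 H
  atom 12: C, bond orders sum to 1 (valence 4) → 3 H
Totals → C:10, H:22, O:2.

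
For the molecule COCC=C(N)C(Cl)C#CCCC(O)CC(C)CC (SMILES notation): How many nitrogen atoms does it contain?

1

Scan the SMILES for N atoms (remember two-letter symbols like Cl and Br are single atoms).
Nitrogen count: 1.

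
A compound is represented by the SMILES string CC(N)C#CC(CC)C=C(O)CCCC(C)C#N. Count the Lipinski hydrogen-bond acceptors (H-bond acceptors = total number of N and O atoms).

3

N atoms: 2; O atoms: 1.
Lipinski HBA = 2 + 1 = 3.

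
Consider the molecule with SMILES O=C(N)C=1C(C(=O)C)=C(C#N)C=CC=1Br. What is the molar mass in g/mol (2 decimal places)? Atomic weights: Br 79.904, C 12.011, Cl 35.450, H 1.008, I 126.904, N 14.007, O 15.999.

267.08 g/mol

First, the molecular formula is C10H7BrN2O2 (counting implicit H from valence).
  Br: 1 × 79.904 = 79.904
  C: 10 × 12.011 = 120.110
  H: 7 × 1.008 = 7.056
  N: 2 × 14.007 = 28.014
  O: 2 × 15.999 = 31.998
Sum: 1×79.904 + 10×12.011 + 7×1.008 + 2×14.007 + 2×15.999 = 267.082 → 267.08 g/mol.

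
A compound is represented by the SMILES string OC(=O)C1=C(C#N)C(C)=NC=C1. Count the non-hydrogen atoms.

12

Every atom symbol written in the SMILES (organic subset) is one heavy atom; implicit H are not written.
Heavy atoms by element → C:8, N:2, O:2.
Total: 12.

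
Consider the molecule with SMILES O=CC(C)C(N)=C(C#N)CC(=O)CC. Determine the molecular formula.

Walk through each heavy atom and fill implicit hydrogens from standard valence (C 4, N 3, O 2, S 2, halogen 1):
  atom 1: O, bond orders sum to 2 (valence 2) → 0 H
  atom 2: C, bond orders sum to 3 (valence 4) → 1 H
  atom 3: C, bond orders sum to 3 (valence 4) → 1 H
  atom 4: C, bond orders sum to 1 (valence 4) → 3 H
  atom 5: C, bond orders sum to 4 (valence 4) → 0 H
  atom 6: N, bond orders sum to 1 (valence 3) → 2 H
  atom 7: C, bond orders sum to 4 (valence 4) → 0 H
  atom 8: C, bond orders sum to 4 (valence 4) → 0 H
  atom 9: N, bond orders sum to 3 (valence 3) → 0 H
  atom 10: C, bond orders sum to 2 (valence 4) → 2 H
  atom 11: C, bond orders sum to 4 (valence 4) → 0 H
  atom 12: O, bond orders sum to 2 (valence 2) → 0 H
  atom 13: C, bond orders sum to 2 (valence 4) → 2 H
  atom 14: C, bond orders sum to 1 (valence 4) → 3 H
Totals → C:10, H:14, N:2, O:2.

C10H14N2O2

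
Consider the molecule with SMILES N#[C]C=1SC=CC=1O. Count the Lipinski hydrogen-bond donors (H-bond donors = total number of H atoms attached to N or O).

Donors: find every N or O and count the H atoms it carries.
  atom 1 (N): bond orders sum to 3 → 0 H
  atom 8 (O): bond orders sum to 1 → 1 H
Lipinski HBD = 1.

1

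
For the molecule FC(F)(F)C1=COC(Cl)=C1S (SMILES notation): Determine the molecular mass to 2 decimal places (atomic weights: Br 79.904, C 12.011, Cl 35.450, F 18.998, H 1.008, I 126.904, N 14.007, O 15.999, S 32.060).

First, the molecular formula is C5H2ClF3OS (counting implicit H from valence).
  C: 5 × 12.011 = 60.055
  Cl: 1 × 35.450 = 35.450
  F: 3 × 18.998 = 56.994
  H: 2 × 1.008 = 2.016
  O: 1 × 15.999 = 15.999
  S: 1 × 32.060 = 32.060
Sum: 5×12.011 + 1×35.450 + 3×18.998 + 2×1.008 + 1×15.999 + 1×32.060 = 202.574 → 202.57 g/mol.

202.57 g/mol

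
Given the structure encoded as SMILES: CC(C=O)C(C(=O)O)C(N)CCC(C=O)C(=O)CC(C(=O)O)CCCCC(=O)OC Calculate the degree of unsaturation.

Degree of unsaturation = (number of rings) + (number of π bonds).
Ring closures in the SMILES: 0.
π bonds: 6 double bonds (each 1 DoU) → 6 DoU from unsaturation.
Total DoU = 0 + 6 = 6.

6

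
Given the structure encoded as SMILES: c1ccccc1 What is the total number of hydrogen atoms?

Walk through each heavy atom and fill implicit hydrogens from standard valence (C 4, N 3, O 2, S 2, halogen 1); for lowercase aromatic atoms, an aromatic c carries 1 H when it has two neighbours and 0 H with three, and aromatic n carries 0 H:
  atom 1: aromatic c, 2 neighbours → 1 H
  atom 2: aromatic c, 2 neighbours → 1 H
  atom 3: aromatic c, 2 neighbours → 1 H
  atom 4: aromatic c, 2 neighbours → 1 H
  atom 5: aromatic c, 2 neighbours → 1 H
  atom 6: aromatic c, 2 neighbours → 1 H
Total hydrogens: 6.

6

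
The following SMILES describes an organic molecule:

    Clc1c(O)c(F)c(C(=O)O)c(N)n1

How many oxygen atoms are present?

Scan the SMILES for O atoms (remember two-letter symbols like Cl and Br are single atoms).
Oxygen count: 3.

3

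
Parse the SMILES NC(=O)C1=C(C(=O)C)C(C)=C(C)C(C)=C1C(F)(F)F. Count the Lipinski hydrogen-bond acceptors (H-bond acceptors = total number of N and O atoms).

3

N atoms: 1; O atoms: 2.
Lipinski HBA = 1 + 2 = 3.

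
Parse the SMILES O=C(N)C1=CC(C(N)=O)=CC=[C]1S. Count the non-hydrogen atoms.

Every atom symbol written in the SMILES (organic subset) is one heavy atom; implicit H are not written.
Heavy atoms by element → C:8, N:2, O:2, S:1.
Total: 13.

13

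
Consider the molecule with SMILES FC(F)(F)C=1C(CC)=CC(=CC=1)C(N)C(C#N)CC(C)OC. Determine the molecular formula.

Walk through each heavy atom and fill implicit hydrogens from standard valence (C 4, N 3, O 2, S 2, halogen 1):
  atom 1: F (halogen, monovalent) → 0 H
  atom 2: C, bond orders sum to 4 (valence 4) → 0 H
  atom 3: F (halogen, monovalent) → 0 H
  atom 4: F (halogen, monovalent) → 0 H
  atom 5: C, bond orders sum to 4 (valence 4) → 0 H
  atom 6: C, bond orders sum to 4 (valence 4) → 0 H
  atom 7: C, bond orders sum to 2 (valence 4) → 2 H
  atom 8: C, bond orders sum to 1 (valence 4) → 3 H
  atom 9: C, bond orders sum to 3 (valence 4) → 1 H
  atom 10: C, bond orders sum to 4 (valence 4) → 0 H
  atom 11: C, bond orders sum to 3 (valence 4) → 1 H
  atom 12: C, bond orders sum to 3 (valence 4) → 1 H
  atom 13: C, bond orders sum to 3 (valence 4) → 1 H
  atom 14: N, bond orders sum to 1 (valence 3) → 2 H
  atom 15: C, bond orders sum to 3 (valence 4) → 1 H
  atom 16: C, bond orders sum to 4 (valence 4) → 0 H
  atom 17: N, bond orders sum to 3 (valence 3) → 0 H
  atom 18: C, bond orders sum to 2 (valence 4) → 2 H
  atom 19: C, bond orders sum to 3 (valence 4) → 1 H
  atom 20: C, bond orders sum to 1 (valence 4) → 3 H
  atom 21: O, bond orders sum to 2 (valence 2) → 0 H
  atom 22: C, bond orders sum to 1 (valence 4) → 3 H
Totals → C:16, H:21, F:3, N:2, O:1.

C16H21F3N2O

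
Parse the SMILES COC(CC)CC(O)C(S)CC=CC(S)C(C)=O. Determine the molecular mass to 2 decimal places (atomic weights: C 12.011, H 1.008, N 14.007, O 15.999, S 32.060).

First, the molecular formula is C13H24O3S2 (counting implicit H from valence).
  C: 13 × 12.011 = 156.143
  H: 24 × 1.008 = 24.192
  O: 3 × 15.999 = 47.997
  S: 2 × 32.060 = 64.120
Sum: 13×12.011 + 24×1.008 + 3×15.999 + 2×32.060 = 292.452 → 292.45 g/mol.

292.45 g/mol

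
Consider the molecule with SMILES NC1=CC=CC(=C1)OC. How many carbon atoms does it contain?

7

Count every carbon token in the SMILES (each C, including those in ring-closure positions and inside branches).
Carbon count: 7.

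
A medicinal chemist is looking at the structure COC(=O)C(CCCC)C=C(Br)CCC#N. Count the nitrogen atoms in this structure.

Scan the SMILES for N atoms (remember two-letter symbols like Cl and Br are single atoms).
Nitrogen count: 1.

1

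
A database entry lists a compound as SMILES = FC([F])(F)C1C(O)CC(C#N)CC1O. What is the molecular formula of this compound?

C8H10F3NO2

Walk through each heavy atom and fill implicit hydrogens from standard valence (C 4, N 3, O 2, S 2, halogen 1):
  atom 1: F (halogen, monovalent) → 0 H
  atom 2: C, bond orders sum to 4 (valence 4) → 0 H
  atom 3: F with explicit H count 0
  atom 4: F (halogen, monovalent) → 0 H
  atom 5: C, bond orders sum to 3 (valence 4) → 1 H
  atom 6: C, bond orders sum to 3 (valence 4) → 1 H
  atom 7: O, bond orders sum to 1 (valence 2) → 1 H
  atom 8: C, bond orders sum to 2 (valence 4) → 2 H
  atom 9: C, bond orders sum to 3 (valence 4) → 1 H
  atom 10: C, bond orders sum to 4 (valence 4) → 0 H
  atom 11: N, bond orders sum to 3 (valence 3) → 0 H
  atom 12: C, bond orders sum to 2 (valence 4) → 2 H
  atom 13: C, bond orders sum to 3 (valence 4) → 1 H
  atom 14: O, bond orders sum to 1 (valence 2) → 1 H
Totals → C:8, H:10, F:3, N:1, O:2.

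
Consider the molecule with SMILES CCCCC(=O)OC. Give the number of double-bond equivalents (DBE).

Degree of unsaturation = (number of rings) + (number of π bonds).
Ring closures in the SMILES: 0.
π bonds: 1 double bond (each 1 DoU) → 1 DoU from unsaturation.
Total DoU = 0 + 1 = 1.

1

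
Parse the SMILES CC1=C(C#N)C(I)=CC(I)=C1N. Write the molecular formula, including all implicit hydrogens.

C8H6I2N2

Walk through each heavy atom and fill implicit hydrogens from standard valence (C 4, N 3, O 2, S 2, halogen 1):
  atom 1: C, bond orders sum to 1 (valence 4) → 3 H
  atom 2: C, bond orders sum to 4 (valence 4) → 0 H
  atom 3: C, bond orders sum to 4 (valence 4) → 0 H
  atom 4: C, bond orders sum to 4 (valence 4) → 0 H
  atom 5: N, bond orders sum to 3 (valence 3) → 0 H
  atom 6: C, bond orders sum to 4 (valence 4) → 0 H
  atom 7: I (halogen, monovalent) → 0 H
  atom 8: C, bond orders sum to 3 (valence 4) → 1 H
  atom 9: C, bond orders sum to 4 (valence 4) → 0 H
  atom 10: I (halogen, monovalent) → 0 H
  atom 11: C, bond orders sum to 4 (valence 4) → 0 H
  atom 12: N, bond orders sum to 1 (valence 3) → 2 H
Totals → C:8, H:6, I:2, N:2.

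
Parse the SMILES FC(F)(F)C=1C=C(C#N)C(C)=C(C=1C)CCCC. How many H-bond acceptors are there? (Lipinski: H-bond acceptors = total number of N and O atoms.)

1

N atoms: 1; O atoms: 0.
Lipinski HBA = 1 + 0 = 1.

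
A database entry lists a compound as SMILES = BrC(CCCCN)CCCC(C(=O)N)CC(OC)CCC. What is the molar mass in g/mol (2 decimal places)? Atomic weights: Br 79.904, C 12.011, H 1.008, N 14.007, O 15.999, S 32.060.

First, the molecular formula is C16H33BrN2O2 (counting implicit H from valence).
  Br: 1 × 79.904 = 79.904
  C: 16 × 12.011 = 192.176
  H: 33 × 1.008 = 33.264
  N: 2 × 14.007 = 28.014
  O: 2 × 15.999 = 31.998
Sum: 1×79.904 + 16×12.011 + 33×1.008 + 2×14.007 + 2×15.999 = 365.356 → 365.36 g/mol.

365.36 g/mol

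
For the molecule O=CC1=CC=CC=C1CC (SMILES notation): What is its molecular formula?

Walk through each heavy atom and fill implicit hydrogens from standard valence (C 4, N 3, O 2, S 2, halogen 1):
  atom 1: O, bond orders sum to 2 (valence 2) → 0 H
  atom 2: C, bond orders sum to 3 (valence 4) → 1 H
  atom 3: C, bond orders sum to 4 (valence 4) → 0 H
  atom 4: C, bond orders sum to 3 (valence 4) → 1 H
  atom 5: C, bond orders sum to 3 (valence 4) → 1 H
  atom 6: C, bond orders sum to 3 (valence 4) → 1 H
  atom 7: C, bond orders sum to 3 (valence 4) → 1 H
  atom 8: C, bond orders sum to 4 (valence 4) → 0 H
  atom 9: C, bond orders sum to 2 (valence 4) → 2 H
  atom 10: C, bond orders sum to 1 (valence 4) → 3 H
Totals → C:9, H:10, O:1.
In Hill order: C9H10O.

C9H10O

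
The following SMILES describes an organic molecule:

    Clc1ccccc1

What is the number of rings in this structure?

1

In SMILES, each pair of matching ring-closure digits denotes one ring-closing bond; the number of such bonds equals the number of independent rings.
Ring-closure bonds here: 1.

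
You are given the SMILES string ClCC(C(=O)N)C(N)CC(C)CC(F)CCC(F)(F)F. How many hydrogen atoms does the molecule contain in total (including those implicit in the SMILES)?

Walk through each heavy atom and fill implicit hydrogens from standard valence (C 4, N 3, O 2, S 2, halogen 1):
  atom 1: Cl (halogen, monovalent) → 0 H
  atom 2: C, bond orders sum to 2 (valence 4) → 2 H
  atom 3: C, bond orders sum to 3 (valence 4) → 1 H
  atom 4: C, bond orders sum to 4 (valence 4) → 0 H
  atom 5: O, bond orders sum to 2 (valence 2) → 0 H
  atom 6: N, bond orders sum to 1 (valence 3) → 2 H
  atom 7: C, bond orders sum to 3 (valence 4) → 1 H
  atom 8: N, bond orders sum to 1 (valence 3) → 2 H
  atom 9: C, bond orders sum to 2 (valence 4) → 2 H
  atom 10: C, bond orders sum to 3 (valence 4) → 1 H
  atom 11: C, bond orders sum to 1 (valence 4) → 3 H
  atom 12: C, bond orders sum to 2 (valence 4) → 2 H
  atom 13: C, bond orders sum to 3 (valence 4) → 1 H
  atom 14: F (halogen, monovalent) → 0 H
  atom 15: C, bond orders sum to 2 (valence 4) → 2 H
  atom 16: C, bond orders sum to 2 (valence 4) → 2 H
  atom 17: C, bond orders sum to 4 (valence 4) → 0 H
  atom 18: F (halogen, monovalent) → 0 H
  atom 19: F (halogen, monovalent) → 0 H
  atom 20: F (halogen, monovalent) → 0 H
Total hydrogens: 21.

21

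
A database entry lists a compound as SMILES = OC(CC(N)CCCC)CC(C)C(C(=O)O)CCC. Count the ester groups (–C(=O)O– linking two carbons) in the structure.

Scan the SMILES for the ester motif — none present.
Groups that are present: 1 carboxylic acid, 1 hydroxyl, 1 primary amine.

0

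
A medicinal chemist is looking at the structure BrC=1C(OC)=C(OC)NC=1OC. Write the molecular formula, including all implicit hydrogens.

C7H10BrNO3

Walk through each heavy atom and fill implicit hydrogens from standard valence (C 4, N 3, O 2, S 2, halogen 1):
  atom 1: Br (halogen, monovalent) → 0 H
  atom 2: C, bond orders sum to 4 (valence 4) → 0 H
  atom 3: C, bond orders sum to 4 (valence 4) → 0 H
  atom 4: O, bond orders sum to 2 (valence 2) → 0 H
  atom 5: C, bond orders sum to 1 (valence 4) → 3 H
  atom 6: C, bond orders sum to 4 (valence 4) → 0 H
  atom 7: O, bond orders sum to 2 (valence 2) → 0 H
  atom 8: C, bond orders sum to 1 (valence 4) → 3 H
  atom 9: N, bond orders sum to 2 (valence 3) → 1 H
  atom 10: C, bond orders sum to 4 (valence 4) → 0 H
  atom 11: O, bond orders sum to 2 (valence 2) → 0 H
  atom 12: C, bond orders sum to 1 (valence 4) → 3 H
Totals → C:7, H:10, Br:1, N:1, O:3.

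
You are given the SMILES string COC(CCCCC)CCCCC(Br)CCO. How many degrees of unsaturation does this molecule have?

0

Degree of unsaturation = (number of rings) + (number of π bonds).
Ring closures in the SMILES: 0.
π bonds: none → 0 DoU from unsaturation.
Total DoU = 0 + 0 = 0.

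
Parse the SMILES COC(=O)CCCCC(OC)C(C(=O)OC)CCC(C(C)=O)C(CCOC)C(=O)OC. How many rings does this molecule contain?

0

In SMILES, each pair of matching ring-closure digits denotes one ring-closing bond; the number of such bonds equals the number of independent rings.
Ring-closure bonds here: 0.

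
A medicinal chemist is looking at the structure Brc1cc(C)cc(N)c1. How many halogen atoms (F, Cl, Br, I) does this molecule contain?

Halogen atoms appear at heavy-atom position 1 (1×Br).
Other groups present: 1 primary amine.
Halogen count: 1.

1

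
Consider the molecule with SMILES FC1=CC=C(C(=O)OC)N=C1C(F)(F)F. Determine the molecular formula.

Walk through each heavy atom and fill implicit hydrogens from standard valence (C 4, N 3, O 2, S 2, halogen 1):
  atom 1: F (halogen, monovalent) → 0 H
  atom 2: C, bond orders sum to 4 (valence 4) → 0 H
  atom 3: C, bond orders sum to 3 (valence 4) → 1 H
  atom 4: C, bond orders sum to 3 (valence 4) → 1 H
  atom 5: C, bond orders sum to 4 (valence 4) → 0 H
  atom 6: C, bond orders sum to 4 (valence 4) → 0 H
  atom 7: O, bond orders sum to 2 (valence 2) → 0 H
  atom 8: O, bond orders sum to 2 (valence 2) → 0 H
  atom 9: C, bond orders sum to 1 (valence 4) → 3 H
  atom 10: N, bond orders sum to 3 (valence 3) → 0 H
  atom 11: C, bond orders sum to 4 (valence 4) → 0 H
  atom 12: C, bond orders sum to 4 (valence 4) → 0 H
  atom 13: F (halogen, monovalent) → 0 H
  atom 14: F (halogen, monovalent) → 0 H
  atom 15: F (halogen, monovalent) → 0 H
Totals → C:8, H:5, F:4, N:1, O:2.

C8H5F4NO2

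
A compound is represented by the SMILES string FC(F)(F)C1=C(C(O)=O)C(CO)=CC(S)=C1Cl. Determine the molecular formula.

Walk through each heavy atom and fill implicit hydrogens from standard valence (C 4, N 3, O 2, S 2, halogen 1):
  atom 1: F (halogen, monovalent) → 0 H
  atom 2: C, bond orders sum to 4 (valence 4) → 0 H
  atom 3: F (halogen, monovalent) → 0 H
  atom 4: F (halogen, monovalent) → 0 H
  atom 5: C, bond orders sum to 4 (valence 4) → 0 H
  atom 6: C, bond orders sum to 4 (valence 4) → 0 H
  atom 7: C, bond orders sum to 4 (valence 4) → 0 H
  atom 8: O, bond orders sum to 1 (valence 2) → 1 H
  atom 9: O, bond orders sum to 2 (valence 2) → 0 H
  atom 10: C, bond orders sum to 4 (valence 4) → 0 H
  atom 11: C, bond orders sum to 2 (valence 4) → 2 H
  atom 12: O, bond orders sum to 1 (valence 2) → 1 H
  atom 13: C, bond orders sum to 3 (valence 4) → 1 H
  atom 14: C, bond orders sum to 4 (valence 4) → 0 H
  atom 15: S, bond orders sum to 1 (valence 2) → 1 H
  atom 16: C, bond orders sum to 4 (valence 4) → 0 H
  atom 17: Cl (halogen, monovalent) → 0 H
Totals → C:9, H:6, Cl:1, F:3, O:3, S:1.

C9H6ClF3O3S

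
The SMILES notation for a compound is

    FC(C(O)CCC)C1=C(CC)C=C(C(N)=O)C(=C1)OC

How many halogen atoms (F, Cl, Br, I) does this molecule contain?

1

Halogen atoms appear at heavy-atom position 1 (1×F).
Other groups present: 1 amide, 1 ether, 1 hydroxyl.
Halogen count: 1.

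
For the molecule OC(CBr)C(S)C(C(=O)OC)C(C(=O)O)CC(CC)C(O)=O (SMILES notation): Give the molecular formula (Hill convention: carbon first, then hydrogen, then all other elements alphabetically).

Walk through each heavy atom and fill implicit hydrogens from standard valence (C 4, N 3, O 2, S 2, halogen 1):
  atom 1: O, bond orders sum to 1 (valence 2) → 1 H
  atom 2: C, bond orders sum to 3 (valence 4) → 1 H
  atom 3: C, bond orders sum to 2 (valence 4) → 2 H
  atom 4: Br (halogen, monovalent) → 0 H
  atom 5: C, bond orders sum to 3 (valence 4) → 1 H
  atom 6: S, bond orders sum to 1 (valence 2) → 1 H
  atom 7: C, bond orders sum to 3 (valence 4) → 1 H
  atom 8: C, bond orders sum to 4 (valence 4) → 0 H
  atom 9: O, bond orders sum to 2 (valence 2) → 0 H
  atom 10: O, bond orders sum to 2 (valence 2) → 0 H
  atom 11: C, bond orders sum to 1 (valence 4) → 3 H
  atom 12: C, bond orders sum to 3 (valence 4) → 1 H
  atom 13: C, bond orders sum to 4 (valence 4) → 0 H
  atom 14: O, bond orders sum to 2 (valence 2) → 0 H
  atom 15: O, bond orders sum to 1 (valence 2) → 1 H
  atom 16: C, bond orders sum to 2 (valence 4) → 2 H
  atom 17: C, bond orders sum to 3 (valence 4) → 1 H
  atom 18: C, bond orders sum to 2 (valence 4) → 2 H
  atom 19: C, bond orders sum to 1 (valence 4) → 3 H
  atom 20: C, bond orders sum to 4 (valence 4) → 0 H
  atom 21: O, bond orders sum to 1 (valence 2) → 1 H
  atom 22: O, bond orders sum to 2 (valence 2) → 0 H
Totals → C:13, H:21, Br:1, O:7, S:1.
In Hill order: C13H21BrO7S.

C13H21BrO7S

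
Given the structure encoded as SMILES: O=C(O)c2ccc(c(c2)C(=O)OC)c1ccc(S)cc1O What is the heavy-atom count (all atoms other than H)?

Every atom symbol written in the SMILES (organic subset) is one heavy atom; implicit H are not written.
Heavy atoms by element → C:15, O:5, S:1.
Total: 21.

21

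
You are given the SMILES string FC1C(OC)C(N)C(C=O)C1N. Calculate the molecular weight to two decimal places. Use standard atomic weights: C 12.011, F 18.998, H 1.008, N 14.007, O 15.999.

First, the molecular formula is C7H13FN2O2 (counting implicit H from valence).
  C: 7 × 12.011 = 84.077
  F: 1 × 18.998 = 18.998
  H: 13 × 1.008 = 13.104
  N: 2 × 14.007 = 28.014
  O: 2 × 15.999 = 31.998
Sum: 7×12.011 + 1×18.998 + 13×1.008 + 2×14.007 + 2×15.999 = 176.191 → 176.19 g/mol.

176.19 g/mol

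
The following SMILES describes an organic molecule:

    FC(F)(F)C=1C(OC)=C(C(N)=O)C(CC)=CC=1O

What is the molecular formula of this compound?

C11H12F3NO3

Walk through each heavy atom and fill implicit hydrogens from standard valence (C 4, N 3, O 2, S 2, halogen 1):
  atom 1: F (halogen, monovalent) → 0 H
  atom 2: C, bond orders sum to 4 (valence 4) → 0 H
  atom 3: F (halogen, monovalent) → 0 H
  atom 4: F (halogen, monovalent) → 0 H
  atom 5: C, bond orders sum to 4 (valence 4) → 0 H
  atom 6: C, bond orders sum to 4 (valence 4) → 0 H
  atom 7: O, bond orders sum to 2 (valence 2) → 0 H
  atom 8: C, bond orders sum to 1 (valence 4) → 3 H
  atom 9: C, bond orders sum to 4 (valence 4) → 0 H
  atom 10: C, bond orders sum to 4 (valence 4) → 0 H
  atom 11: N, bond orders sum to 1 (valence 3) → 2 H
  atom 12: O, bond orders sum to 2 (valence 2) → 0 H
  atom 13: C, bond orders sum to 4 (valence 4) → 0 H
  atom 14: C, bond orders sum to 2 (valence 4) → 2 H
  atom 15: C, bond orders sum to 1 (valence 4) → 3 H
  atom 16: C, bond orders sum to 3 (valence 4) → 1 H
  atom 17: C, bond orders sum to 4 (valence 4) → 0 H
  atom 18: O, bond orders sum to 1 (valence 2) → 1 H
Totals → C:11, H:12, F:3, N:1, O:3.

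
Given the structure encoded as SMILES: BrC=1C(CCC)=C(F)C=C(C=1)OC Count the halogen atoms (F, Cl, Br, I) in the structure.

Halogen atoms appear at heavy-atom positions 1, 8 (1×Br, 1×F).
Other groups present: 1 ether.
Halogen count: 2.

2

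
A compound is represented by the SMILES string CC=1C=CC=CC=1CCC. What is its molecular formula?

C10H14

Walk through each heavy atom and fill implicit hydrogens from standard valence (C 4, N 3, O 2, S 2, halogen 1):
  atom 1: C, bond orders sum to 1 (valence 4) → 3 H
  atom 2: C, bond orders sum to 4 (valence 4) → 0 H
  atom 3: C, bond orders sum to 3 (valence 4) → 1 H
  atom 4: C, bond orders sum to 3 (valence 4) → 1 H
  atom 5: C, bond orders sum to 3 (valence 4) → 1 H
  atom 6: C, bond orders sum to 3 (valence 4) → 1 H
  atom 7: C, bond orders sum to 4 (valence 4) → 0 H
  atom 8: C, bond orders sum to 2 (valence 4) → 2 H
  atom 9: C, bond orders sum to 2 (valence 4) → 2 H
  atom 10: C, bond orders sum to 1 (valence 4) → 3 H
Totals → C:10, H:14.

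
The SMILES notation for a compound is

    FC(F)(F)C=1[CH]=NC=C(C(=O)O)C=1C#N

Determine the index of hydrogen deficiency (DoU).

Molecular formula: C8H3F3N2O2.
DoU = (2C + 2 + N − H − X) / 2, where X is the halogen count and O/S are ignored.
    = (2·8 + 2 + 2 − 3 − 3) / 2 = 14 / 2 = 7.

7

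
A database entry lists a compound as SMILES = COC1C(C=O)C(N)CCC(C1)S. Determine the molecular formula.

Walk through each heavy atom and fill implicit hydrogens from standard valence (C 4, N 3, O 2, S 2, halogen 1):
  atom 1: C, bond orders sum to 1 (valence 4) → 3 H
  atom 2: O, bond orders sum to 2 (valence 2) → 0 H
  atom 3: C, bond orders sum to 3 (valence 4) → 1 H
  atom 4: C, bond orders sum to 3 (valence 4) → 1 H
  atom 5: C, bond orders sum to 3 (valence 4) → 1 H
  atom 6: O, bond orders sum to 2 (valence 2) → 0 H
  atom 7: C, bond orders sum to 3 (valence 4) → 1 H
  atom 8: N, bond orders sum to 1 (valence 3) → 2 H
  atom 9: C, bond orders sum to 2 (valence 4) → 2 H
  atom 10: C, bond orders sum to 2 (valence 4) → 2 H
  atom 11: C, bond orders sum to 3 (valence 4) → 1 H
  atom 12: C, bond orders sum to 2 (valence 4) → 2 H
  atom 13: S, bond orders sum to 1 (valence 2) → 1 H
Totals → C:9, H:17, N:1, O:2, S:1.
In Hill order: C9H17NO2S.

C9H17NO2S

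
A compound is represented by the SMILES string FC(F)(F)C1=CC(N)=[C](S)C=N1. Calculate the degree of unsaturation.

Degree of unsaturation = (number of rings) + (number of π bonds).
Ring closures in the SMILES: 1.
π bonds: 3 double bonds (each 1 DoU) → 3 DoU from unsaturation.
Total DoU = 1 + 3 = 4.

4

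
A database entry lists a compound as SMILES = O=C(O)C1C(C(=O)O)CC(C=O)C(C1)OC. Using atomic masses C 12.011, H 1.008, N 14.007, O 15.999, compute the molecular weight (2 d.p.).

230.22 g/mol

First, the molecular formula is C10H14O6 (counting implicit H from valence).
  C: 10 × 12.011 = 120.110
  H: 14 × 1.008 = 14.112
  O: 6 × 15.999 = 95.994
Sum: 10×12.011 + 14×1.008 + 6×15.999 = 230.216 → 230.22 g/mol.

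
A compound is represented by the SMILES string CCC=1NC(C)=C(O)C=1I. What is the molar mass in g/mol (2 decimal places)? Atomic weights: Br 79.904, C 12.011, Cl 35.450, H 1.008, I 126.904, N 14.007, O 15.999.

First, the molecular formula is C7H10INO (counting implicit H from valence).
  C: 7 × 12.011 = 84.077
  H: 10 × 1.008 = 10.080
  I: 1 × 126.904 = 126.904
  N: 1 × 14.007 = 14.007
  O: 1 × 15.999 = 15.999
Sum: 7×12.011 + 10×1.008 + 1×126.904 + 1×14.007 + 1×15.999 = 251.067 → 251.07 g/mol.

251.07 g/mol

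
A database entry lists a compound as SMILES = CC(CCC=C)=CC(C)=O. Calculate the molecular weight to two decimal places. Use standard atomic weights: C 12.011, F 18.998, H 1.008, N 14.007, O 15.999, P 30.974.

First, the molecular formula is C9H14O (counting implicit H from valence).
  C: 9 × 12.011 = 108.099
  H: 14 × 1.008 = 14.112
  O: 1 × 15.999 = 15.999
Sum: 9×12.011 + 14×1.008 + 1×15.999 = 138.210 → 138.21 g/mol.

138.21 g/mol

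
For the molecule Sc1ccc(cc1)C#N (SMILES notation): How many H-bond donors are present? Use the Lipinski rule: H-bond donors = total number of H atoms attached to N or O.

0

Donors: find every N or O and count the H atoms it carries.
  atom 9 (N): bond orders sum to 3 → 0 H
Lipinski HBD = 0.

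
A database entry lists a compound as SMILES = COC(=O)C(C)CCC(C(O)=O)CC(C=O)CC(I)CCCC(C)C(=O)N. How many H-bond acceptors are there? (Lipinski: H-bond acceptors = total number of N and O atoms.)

N atoms: 1; O atoms: 6.
Lipinski HBA = 1 + 6 = 7.

7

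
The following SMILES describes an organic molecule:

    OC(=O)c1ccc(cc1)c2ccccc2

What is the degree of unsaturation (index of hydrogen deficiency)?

9

Molecular formula: C13H10O2.
DoU = (2C + 2 + N − H − X) / 2, where X is the halogen count and O/S are ignored.
    = (2·13 + 2 + 0 − 10 − 0) / 2 = 18 / 2 = 9.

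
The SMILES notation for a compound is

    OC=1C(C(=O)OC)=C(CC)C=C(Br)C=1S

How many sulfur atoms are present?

1

Scan the SMILES for S atoms (remember two-letter symbols like Cl and Br are single atoms).
Sulfur count: 1.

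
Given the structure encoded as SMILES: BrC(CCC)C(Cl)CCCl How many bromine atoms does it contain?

1

Scan the SMILES for Br atoms (remember two-letter symbols like Cl and Br are single atoms).
Bromine count: 1.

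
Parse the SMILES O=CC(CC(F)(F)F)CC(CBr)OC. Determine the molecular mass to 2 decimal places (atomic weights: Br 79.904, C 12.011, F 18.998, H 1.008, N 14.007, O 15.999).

First, the molecular formula is C8H12BrF3O2 (counting implicit H from valence).
  Br: 1 × 79.904 = 79.904
  C: 8 × 12.011 = 96.088
  F: 3 × 18.998 = 56.994
  H: 12 × 1.008 = 12.096
  O: 2 × 15.999 = 31.998
Sum: 1×79.904 + 8×12.011 + 3×18.998 + 12×1.008 + 2×15.999 = 277.080 → 277.08 g/mol.

277.08 g/mol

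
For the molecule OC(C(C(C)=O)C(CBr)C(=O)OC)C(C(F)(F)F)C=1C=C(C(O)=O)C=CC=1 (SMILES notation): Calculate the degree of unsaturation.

Degree of unsaturation = (number of rings) + (number of π bonds).
Ring closures in the SMILES: 1.
π bonds: 6 double bonds (each 1 DoU) → 6 DoU from unsaturation.
Total DoU = 1 + 6 = 7.

7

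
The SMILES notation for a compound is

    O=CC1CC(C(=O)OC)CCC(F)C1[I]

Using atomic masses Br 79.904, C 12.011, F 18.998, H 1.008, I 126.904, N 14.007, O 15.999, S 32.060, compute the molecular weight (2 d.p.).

328.12 g/mol

First, the molecular formula is C10H14FIO3 (counting implicit H from valence).
  C: 10 × 12.011 = 120.110
  F: 1 × 18.998 = 18.998
  H: 14 × 1.008 = 14.112
  I: 1 × 126.904 = 126.904
  O: 3 × 15.999 = 47.997
Sum: 10×12.011 + 1×18.998 + 14×1.008 + 1×126.904 + 3×15.999 = 328.121 → 328.12 g/mol.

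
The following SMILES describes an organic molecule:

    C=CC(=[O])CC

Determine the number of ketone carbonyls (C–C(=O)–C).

The ketone motif appears at heavy-atom position 3 in the SMILES.
Other groups present: 1 alkene.
Ketone count: 1.

1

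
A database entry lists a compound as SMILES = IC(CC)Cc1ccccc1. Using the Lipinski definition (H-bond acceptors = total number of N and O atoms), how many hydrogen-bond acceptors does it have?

N atoms: 0; O atoms: 0.
Lipinski HBA = 0 + 0 = 0.

0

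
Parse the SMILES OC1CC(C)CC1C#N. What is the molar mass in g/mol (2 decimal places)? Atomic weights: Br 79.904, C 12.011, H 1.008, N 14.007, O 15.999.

First, the molecular formula is C7H11NO (counting implicit H from valence).
  C: 7 × 12.011 = 84.077
  H: 11 × 1.008 = 11.088
  N: 1 × 14.007 = 14.007
  O: 1 × 15.999 = 15.999
Sum: 7×12.011 + 11×1.008 + 1×14.007 + 1×15.999 = 125.171 → 125.17 g/mol.

125.17 g/mol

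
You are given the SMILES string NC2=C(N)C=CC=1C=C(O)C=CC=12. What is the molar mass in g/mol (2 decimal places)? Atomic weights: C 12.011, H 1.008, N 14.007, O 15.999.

First, the molecular formula is C10H10N2O (counting implicit H from valence).
  C: 10 × 12.011 = 120.110
  H: 10 × 1.008 = 10.080
  N: 2 × 14.007 = 28.014
  O: 1 × 15.999 = 15.999
Sum: 10×12.011 + 10×1.008 + 2×14.007 + 1×15.999 = 174.203 → 174.20 g/mol.

174.20 g/mol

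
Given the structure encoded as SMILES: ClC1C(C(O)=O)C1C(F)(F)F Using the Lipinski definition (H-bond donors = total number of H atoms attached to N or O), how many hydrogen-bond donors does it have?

Donors: find every N or O and count the H atoms it carries.
  atom 5 (O): bond orders sum to 1 → 1 H
  atom 6 (O): bond orders sum to 2 → 0 H
Lipinski HBD = 1.

1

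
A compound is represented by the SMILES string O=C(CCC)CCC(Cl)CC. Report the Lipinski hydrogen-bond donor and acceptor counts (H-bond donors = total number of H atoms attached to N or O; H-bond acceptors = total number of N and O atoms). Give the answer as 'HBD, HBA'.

Donors: find every N or O and count the H atoms it carries.
  atom 1 (O): bond orders sum to 2 → 0 H
Lipinski HBD = 0.
Acceptors: N atoms = 0, O atoms = 1 → HBA = 1.

0, 1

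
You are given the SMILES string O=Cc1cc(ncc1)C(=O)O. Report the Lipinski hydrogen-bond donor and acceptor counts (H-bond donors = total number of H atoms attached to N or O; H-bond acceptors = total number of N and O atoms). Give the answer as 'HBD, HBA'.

1, 4

Donors: find every N or O and count the H atoms it carries.
  atom 1 (O): bond orders sum to 2 → 0 H
  atom 6 (N): bond orders sum to 3 → 0 H
  atom 10 (O): bond orders sum to 2 → 0 H
  atom 11 (O): bond orders sum to 1 → 1 H
Lipinski HBD = 1.
Acceptors: N atoms = 1, O atoms = 3 → HBA = 4.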